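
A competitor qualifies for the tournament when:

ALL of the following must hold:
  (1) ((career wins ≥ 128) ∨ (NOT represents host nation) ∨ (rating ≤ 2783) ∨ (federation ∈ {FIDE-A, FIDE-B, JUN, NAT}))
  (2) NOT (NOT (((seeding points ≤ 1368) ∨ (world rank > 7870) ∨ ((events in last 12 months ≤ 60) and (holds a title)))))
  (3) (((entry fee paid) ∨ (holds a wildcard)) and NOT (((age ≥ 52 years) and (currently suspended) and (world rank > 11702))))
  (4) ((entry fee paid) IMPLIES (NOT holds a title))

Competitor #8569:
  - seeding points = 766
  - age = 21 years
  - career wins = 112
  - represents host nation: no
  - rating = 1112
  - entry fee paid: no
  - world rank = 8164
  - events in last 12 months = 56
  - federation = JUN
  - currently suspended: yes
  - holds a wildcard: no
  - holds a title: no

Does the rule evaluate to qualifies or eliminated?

Eliminated

Atomic conditions:
  career wins ≥ 128: 112 ≥ 128 is false
  NOT represents host nation: no → true
  rating ≤ 2783: 1112 ≤ 2783 is true
  federation ∈ {FIDE-A, FIDE-B, JUN, NAT}: JUN is in the set → true
  seeding points ≤ 1368: 766 ≤ 1368 is true
  world rank > 7870: 8164 > 7870 is true
  events in last 12 months ≤ 60: 56 ≤ 60 is true
  holds a title: no → false
  entry fee paid: no → false
  holds a wildcard: no → false
  age ≥ 52 years: 21 ≥ 52 is false
  currently suspended: yes → true
  world rank > 11702: 8164 > 11702 is false
  NOT holds a title: no → true
Combine:
[1] false OR true OR true OR true = true
[2.1.1.3] true AND false = false
[2.1.1] true OR true OR false = true
[2.1] NOT true = false
[2] NOT false = true
[3.1] false OR false = false
[3.2.1] false AND true AND false = false
[3.2] NOT false = true
[3] false AND true = false
[4] false → true (antecedent false ⇒ implication holds) = true
[root] true AND true AND false AND true = false
Overall: false → eliminated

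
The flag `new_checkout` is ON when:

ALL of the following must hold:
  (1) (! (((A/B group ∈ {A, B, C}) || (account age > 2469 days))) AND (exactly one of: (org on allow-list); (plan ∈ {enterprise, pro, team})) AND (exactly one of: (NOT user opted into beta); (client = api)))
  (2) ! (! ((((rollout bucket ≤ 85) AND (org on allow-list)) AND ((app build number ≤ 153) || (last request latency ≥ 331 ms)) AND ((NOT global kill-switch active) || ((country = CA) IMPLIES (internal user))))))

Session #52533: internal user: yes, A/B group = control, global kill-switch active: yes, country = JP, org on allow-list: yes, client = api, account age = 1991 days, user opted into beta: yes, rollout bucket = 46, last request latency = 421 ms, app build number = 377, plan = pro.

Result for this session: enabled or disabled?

Disabled

Atomic conditions:
  A/B group ∈ {A, B, C}: control is not in the set → false
  account age > 2469 days: 1991 > 2469 is false
  org on allow-list: yes → true
  plan ∈ {enterprise, pro, team}: pro is in the set → true
  NOT user opted into beta: yes → false
  client = api: api == api is true
  rollout bucket ≤ 85: 46 ≤ 85 is true
  app build number ≤ 153: 377 ≤ 153 is false
  last request latency ≥ 331 ms: 421 ≥ 331 is true
  NOT global kill-switch active: yes → false
  country = CA: JP == CA is false
  internal user: yes → true
Combine:
[1.1.1] false OR false = false
[1.1] NOT false = true
[1.2] exactly-one(true, true) = false
[1.3] exactly-one(false, true) = true
[1] true AND false AND true = false
[2.1.1.1] true AND true = true
[2.1.1.2] false OR true = true
[2.1.1.3.2] false → true (antecedent false ⇒ implication holds) = true
[2.1.1.3] false OR true = true
[2.1.1] true AND true AND true = true
[2.1] NOT true = false
[2] NOT false = true
[root] false AND true = false
Overall: false → disabled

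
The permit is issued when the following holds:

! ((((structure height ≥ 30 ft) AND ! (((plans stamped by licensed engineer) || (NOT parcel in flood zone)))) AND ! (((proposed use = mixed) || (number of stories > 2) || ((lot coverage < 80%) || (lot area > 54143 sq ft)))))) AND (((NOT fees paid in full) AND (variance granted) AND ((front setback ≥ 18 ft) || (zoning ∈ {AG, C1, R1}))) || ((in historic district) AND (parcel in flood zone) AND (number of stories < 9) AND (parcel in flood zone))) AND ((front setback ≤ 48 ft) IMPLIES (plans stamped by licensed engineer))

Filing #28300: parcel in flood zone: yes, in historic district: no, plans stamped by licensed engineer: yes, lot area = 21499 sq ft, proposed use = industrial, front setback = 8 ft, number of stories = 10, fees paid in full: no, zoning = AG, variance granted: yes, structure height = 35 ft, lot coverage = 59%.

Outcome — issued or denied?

Atomic conditions:
  structure height ≥ 30 ft: 35 ≥ 30 is true
  plans stamped by licensed engineer: yes → true
  NOT parcel in flood zone: yes → false
  proposed use = mixed: industrial == mixed is false
  number of stories > 2: 10 > 2 is true
  lot coverage < 80%: 59 < 80 is true
  lot area > 54143 sq ft: 21499 > 54143 is false
  NOT fees paid in full: no → true
  variance granted: yes → true
  front setback ≥ 18 ft: 8 ≥ 18 is false
  zoning ∈ {AG, C1, R1}: AG is in the set → true
  in historic district: no → false
  parcel in flood zone: yes → true
  number of stories < 9: 10 < 9 is false
  front setback ≤ 48 ft: 8 ≤ 48 is true
Combine:
[1.1.1.2.1] true OR false = true
[1.1.1.2] NOT true = false
[1.1.1] true AND false = false
[1.1.2.1.3] true OR false = true
[1.1.2.1] false OR true OR true = true
[1.1.2] NOT true = false
[1.1] false AND false = false
[1] NOT false = true
[2.1.3] false OR true = true
[2.1] true AND true AND true = true
[2.2] false AND true AND false AND true = false
[2] true OR false = true
[3] true → true = true
[root] true AND true AND true = true
Overall: true → issued

Issued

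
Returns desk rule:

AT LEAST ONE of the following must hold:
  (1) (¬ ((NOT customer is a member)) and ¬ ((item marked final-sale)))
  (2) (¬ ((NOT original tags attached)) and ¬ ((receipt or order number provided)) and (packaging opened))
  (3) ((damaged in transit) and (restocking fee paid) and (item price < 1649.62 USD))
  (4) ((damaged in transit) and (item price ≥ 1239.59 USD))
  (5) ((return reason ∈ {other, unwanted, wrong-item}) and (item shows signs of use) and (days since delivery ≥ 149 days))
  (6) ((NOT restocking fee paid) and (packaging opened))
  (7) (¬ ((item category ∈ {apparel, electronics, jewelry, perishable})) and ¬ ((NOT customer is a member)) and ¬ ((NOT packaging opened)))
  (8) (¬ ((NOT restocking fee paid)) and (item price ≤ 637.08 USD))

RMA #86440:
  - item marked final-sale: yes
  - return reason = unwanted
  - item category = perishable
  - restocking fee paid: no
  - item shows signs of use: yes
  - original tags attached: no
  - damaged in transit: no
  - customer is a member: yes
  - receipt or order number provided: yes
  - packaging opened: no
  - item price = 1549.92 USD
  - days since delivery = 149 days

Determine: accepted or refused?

Accepted

Atomic conditions:
  NOT customer is a member: yes → false
  item marked final-sale: yes → true
  NOT original tags attached: no → true
  receipt or order number provided: yes → true
  packaging opened: no → false
  damaged in transit: no → false
  restocking fee paid: no → false
  item price < 1649.62 USD: 1549.92 < 1649.62 is true
  item price ≥ 1239.59 USD: 1549.92 ≥ 1239.59 is true
  return reason ∈ {other, unwanted, wrong-item}: unwanted is in the set → true
  item shows signs of use: yes → true
  days since delivery ≥ 149 days: 149 ≥ 149 is true
  NOT restocking fee paid: no → true
  item category ∈ {apparel, electronics, jewelry, perishable}: perishable is in the set → true
  NOT packaging opened: no → true
  item price ≤ 637.08 USD: 1549.92 ≤ 637.08 is false
Combine:
[1.1] NOT false = true
[1.2] NOT true = false
[1] true AND false = false
[2.1] NOT true = false
[2.2] NOT true = false
[2] false AND false AND false = false
[3] false AND false AND true = false
[4] false AND true = false
[5] true AND true AND true = true
[6] true AND false = false
[7.1] NOT true = false
[7.2] NOT false = true
[7.3] NOT true = false
[7] false AND true AND false = false
[8.1] NOT true = false
[8] false AND false = false
[root] false OR false OR false OR false OR true OR false OR false OR false = true
Overall: true → accepted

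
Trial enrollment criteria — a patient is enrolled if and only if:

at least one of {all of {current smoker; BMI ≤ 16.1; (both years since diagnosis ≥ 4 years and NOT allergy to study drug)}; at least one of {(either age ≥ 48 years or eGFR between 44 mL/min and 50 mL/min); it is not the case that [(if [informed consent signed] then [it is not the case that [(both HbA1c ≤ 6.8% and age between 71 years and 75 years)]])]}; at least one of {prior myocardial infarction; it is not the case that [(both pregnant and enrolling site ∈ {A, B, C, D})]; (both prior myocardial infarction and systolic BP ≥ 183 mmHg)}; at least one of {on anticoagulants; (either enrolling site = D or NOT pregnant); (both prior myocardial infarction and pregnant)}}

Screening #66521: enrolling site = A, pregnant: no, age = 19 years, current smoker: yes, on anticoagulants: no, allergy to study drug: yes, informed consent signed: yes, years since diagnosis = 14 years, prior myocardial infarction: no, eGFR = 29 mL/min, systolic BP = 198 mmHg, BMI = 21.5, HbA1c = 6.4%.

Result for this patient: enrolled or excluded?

Atomic conditions:
  current smoker: yes → true
  BMI ≤ 16.1: 21.5 ≤ 16.1 is false
  years since diagnosis ≥ 4 years: 14 ≥ 4 is true
  NOT allergy to study drug: yes → false
  age ≥ 48 years: 19 ≥ 48 is false
  eGFR between 44 mL/min and 50 mL/min: 29 in [44, 50] is false
  informed consent signed: yes → true
  HbA1c ≤ 6.8%: 6.4 ≤ 6.8 is true
  age between 71 years and 75 years: 19 in [71, 75] is false
  prior myocardial infarction: no → false
  pregnant: no → false
  enrolling site ∈ {A, B, C, D}: A is in the set → true
  systolic BP ≥ 183 mmHg: 198 ≥ 183 is true
  on anticoagulants: no → false
  enrolling site = D: A == D is false
  NOT pregnant: no → true
Combine:
[1.3] true AND false = false
[1] true AND false AND false = false
[2.1] false OR false = false
[2.2.1.2.1] true AND false = false
[2.2.1.2] NOT false = true
[2.2.1] true → true = true
[2.2] NOT true = false
[2] false OR false = false
[3.2.1] false AND true = false
[3.2] NOT false = true
[3.3] false AND true = false
[3] false OR true OR false = true
[4.2] false OR true = true
[4.3] false AND false = false
[4] false OR true OR false = true
[root] false OR false OR true OR true = true
Overall: true → enrolled

Enrolled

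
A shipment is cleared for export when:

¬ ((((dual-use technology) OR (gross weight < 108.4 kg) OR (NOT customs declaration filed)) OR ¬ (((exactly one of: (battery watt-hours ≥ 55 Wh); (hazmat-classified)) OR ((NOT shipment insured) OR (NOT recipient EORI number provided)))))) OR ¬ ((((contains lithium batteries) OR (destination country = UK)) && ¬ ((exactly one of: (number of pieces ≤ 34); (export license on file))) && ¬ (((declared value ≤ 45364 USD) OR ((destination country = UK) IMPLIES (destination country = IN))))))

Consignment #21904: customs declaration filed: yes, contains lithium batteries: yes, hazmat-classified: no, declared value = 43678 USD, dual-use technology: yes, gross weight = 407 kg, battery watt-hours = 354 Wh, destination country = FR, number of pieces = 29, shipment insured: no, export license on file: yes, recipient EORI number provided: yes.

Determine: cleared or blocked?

Cleared

Atomic conditions:
  dual-use technology: yes → true
  gross weight < 108.4 kg: 407 < 108.4 is false
  NOT customs declaration filed: yes → false
  battery watt-hours ≥ 55 Wh: 354 ≥ 55 is true
  hazmat-classified: no → false
  NOT shipment insured: no → true
  NOT recipient EORI number provided: yes → false
  contains lithium batteries: yes → true
  destination country = UK: FR == UK is false
  number of pieces ≤ 34: 29 ≤ 34 is true
  export license on file: yes → true
  declared value ≤ 45364 USD: 43678 ≤ 45364 is true
  destination country = IN: FR == IN is false
Combine:
[1.1.1] true OR false OR false = true
[1.1.2.1.1] exactly-one(true, false) = true
[1.1.2.1.2] true OR false = true
[1.1.2.1] true OR true = true
[1.1.2] NOT true = false
[1.1] true OR false = true
[1] NOT true = false
[2.1.1] true OR false = true
[2.1.2.1] exactly-one(true, true) = false
[2.1.2] NOT false = true
[2.1.3.1.2] false → false (antecedent false ⇒ implication holds) = true
[2.1.3.1] true OR true = true
[2.1.3] NOT true = false
[2.1] true AND true AND false = false
[2] NOT false = true
[root] false OR true = true
Overall: true → cleared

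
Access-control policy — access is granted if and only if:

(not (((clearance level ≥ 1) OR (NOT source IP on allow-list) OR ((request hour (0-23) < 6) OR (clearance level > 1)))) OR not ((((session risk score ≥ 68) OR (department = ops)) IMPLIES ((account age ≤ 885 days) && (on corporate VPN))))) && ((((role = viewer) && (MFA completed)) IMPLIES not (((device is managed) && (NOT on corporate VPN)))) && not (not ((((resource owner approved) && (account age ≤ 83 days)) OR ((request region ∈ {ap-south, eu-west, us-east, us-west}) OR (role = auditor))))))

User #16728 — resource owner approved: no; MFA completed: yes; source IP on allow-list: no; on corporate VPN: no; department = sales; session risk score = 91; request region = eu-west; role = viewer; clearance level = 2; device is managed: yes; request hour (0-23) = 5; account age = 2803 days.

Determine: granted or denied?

Denied

Atomic conditions:
  clearance level ≥ 1: 2 ≥ 1 is true
  NOT source IP on allow-list: no → true
  request hour (0-23) < 6: 5 < 6 is true
  clearance level > 1: 2 > 1 is true
  session risk score ≥ 68: 91 ≥ 68 is true
  department = ops: sales == ops is false
  account age ≤ 885 days: 2803 ≤ 885 is false
  on corporate VPN: no → false
  role = viewer: viewer == viewer is true
  MFA completed: yes → true
  device is managed: yes → true
  NOT on corporate VPN: no → true
  resource owner approved: no → false
  account age ≤ 83 days: 2803 ≤ 83 is false
  request region ∈ {ap-south, eu-west, us-east, us-west}: eu-west is in the set → true
  role = auditor: viewer == auditor is false
Combine:
[1.1.1.3] true OR true = true
[1.1.1] true OR true OR true = true
[1.1] NOT true = false
[1.2.1.1] true OR false = true
[1.2.1.2] false AND false = false
[1.2.1] true → false = false
[1.2] NOT false = true
[1] false OR true = true
[2.1.1] true AND true = true
[2.1.2.1] true AND true = true
[2.1.2] NOT true = false
[2.1] true → false = false
[2.2.1.1.1] false AND false = false
[2.2.1.1.2] true OR false = true
[2.2.1.1] false OR true = true
[2.2.1] NOT true = false
[2.2] NOT false = true
[2] false AND true = false
[root] true AND false = false
Overall: false → denied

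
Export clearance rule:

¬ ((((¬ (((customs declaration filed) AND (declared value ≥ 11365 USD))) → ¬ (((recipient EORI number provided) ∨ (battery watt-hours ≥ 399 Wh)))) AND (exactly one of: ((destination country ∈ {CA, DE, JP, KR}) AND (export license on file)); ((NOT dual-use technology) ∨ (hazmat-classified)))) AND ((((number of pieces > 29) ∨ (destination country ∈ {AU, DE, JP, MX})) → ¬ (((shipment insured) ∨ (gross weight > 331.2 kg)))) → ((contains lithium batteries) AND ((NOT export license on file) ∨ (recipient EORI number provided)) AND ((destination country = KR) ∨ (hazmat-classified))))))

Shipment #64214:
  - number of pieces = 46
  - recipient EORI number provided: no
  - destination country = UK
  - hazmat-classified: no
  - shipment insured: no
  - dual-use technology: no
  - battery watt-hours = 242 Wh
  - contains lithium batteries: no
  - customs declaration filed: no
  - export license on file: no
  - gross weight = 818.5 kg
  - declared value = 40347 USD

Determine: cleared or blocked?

Atomic conditions:
  customs declaration filed: no → false
  declared value ≥ 11365 USD: 40347 ≥ 11365 is true
  recipient EORI number provided: no → false
  battery watt-hours ≥ 399 Wh: 242 ≥ 399 is false
  destination country ∈ {CA, DE, JP, KR}: UK is not in the set → false
  export license on file: no → false
  NOT dual-use technology: no → true
  hazmat-classified: no → false
  number of pieces > 29: 46 > 29 is true
  destination country ∈ {AU, DE, JP, MX}: UK is not in the set → false
  shipment insured: no → false
  gross weight > 331.2 kg: 818.5 > 331.2 is true
  contains lithium batteries: no → false
  NOT export license on file: no → true
  destination country = KR: UK == KR is false
Combine:
[1.1.1.1.1] false AND true = false
[1.1.1.1] NOT false = true
[1.1.1.2.1] false OR false = false
[1.1.1.2] NOT false = true
[1.1.1] true → true = true
[1.1.2.1] false AND false = false
[1.1.2.2] true OR false = true
[1.1.2] exactly-one(false, true) = true
[1.1] true AND true = true
[1.2.1.1] true OR false = true
[1.2.1.2.1] false OR true = true
[1.2.1.2] NOT true = false
[1.2.1] true → false = false
[1.2.2.2] true OR false = true
[1.2.2.3] false OR false = false
[1.2.2] false AND true AND false = false
[1.2] false → false (antecedent false ⇒ implication holds) = true
[1] true AND true = true
[root] NOT true = false
Overall: false → blocked

Blocked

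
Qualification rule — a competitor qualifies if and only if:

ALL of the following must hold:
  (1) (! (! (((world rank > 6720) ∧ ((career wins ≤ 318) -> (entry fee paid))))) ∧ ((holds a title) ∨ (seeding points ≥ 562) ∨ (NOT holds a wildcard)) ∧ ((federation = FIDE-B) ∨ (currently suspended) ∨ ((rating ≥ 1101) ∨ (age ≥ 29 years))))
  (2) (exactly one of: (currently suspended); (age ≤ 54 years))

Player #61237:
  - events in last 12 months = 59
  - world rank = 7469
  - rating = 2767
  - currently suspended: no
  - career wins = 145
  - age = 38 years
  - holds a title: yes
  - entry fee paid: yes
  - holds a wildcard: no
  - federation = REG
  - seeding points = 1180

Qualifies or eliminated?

Qualifies

Atomic conditions:
  world rank > 6720: 7469 > 6720 is true
  career wins ≤ 318: 145 ≤ 318 is true
  entry fee paid: yes → true
  holds a title: yes → true
  seeding points ≥ 562: 1180 ≥ 562 is true
  NOT holds a wildcard: no → true
  federation = FIDE-B: REG == FIDE-B is false
  currently suspended: no → false
  rating ≥ 1101: 2767 ≥ 1101 is true
  age ≥ 29 years: 38 ≥ 29 is true
  age ≤ 54 years: 38 ≤ 54 is true
Combine:
[1.1.1.1.2] true → true = true
[1.1.1.1] true AND true = true
[1.1.1] NOT true = false
[1.1] NOT false = true
[1.2] true OR true OR true = true
[1.3.3] true OR true = true
[1.3] false OR false OR true = true
[1] true AND true AND true = true
[2] exactly-one(false, true) = true
[root] true AND true = true
Overall: true → qualifies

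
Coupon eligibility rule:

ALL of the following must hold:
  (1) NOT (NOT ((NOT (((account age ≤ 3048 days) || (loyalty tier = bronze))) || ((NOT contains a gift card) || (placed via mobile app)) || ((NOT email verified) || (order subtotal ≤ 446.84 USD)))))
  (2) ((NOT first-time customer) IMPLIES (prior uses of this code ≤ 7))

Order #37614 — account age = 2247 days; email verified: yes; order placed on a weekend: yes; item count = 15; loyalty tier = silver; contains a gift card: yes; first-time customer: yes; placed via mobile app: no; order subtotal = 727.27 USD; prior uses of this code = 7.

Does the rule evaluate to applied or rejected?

Atomic conditions:
  account age ≤ 3048 days: 2247 ≤ 3048 is true
  loyalty tier = bronze: silver == bronze is false
  NOT contains a gift card: yes → false
  placed via mobile app: no → false
  NOT email verified: yes → false
  order subtotal ≤ 446.84 USD: 727.27 ≤ 446.84 is false
  NOT first-time customer: yes → false
  prior uses of this code ≤ 7: 7 ≤ 7 is true
Combine:
[1.1.1.1.1] true OR false = true
[1.1.1.1] NOT true = false
[1.1.1.2] false OR false = false
[1.1.1.3] false OR false = false
[1.1.1] false OR false OR false = false
[1.1] NOT false = true
[1] NOT true = false
[2] false → true (antecedent false ⇒ implication holds) = true
[root] false AND true = false
Overall: false → rejected

Rejected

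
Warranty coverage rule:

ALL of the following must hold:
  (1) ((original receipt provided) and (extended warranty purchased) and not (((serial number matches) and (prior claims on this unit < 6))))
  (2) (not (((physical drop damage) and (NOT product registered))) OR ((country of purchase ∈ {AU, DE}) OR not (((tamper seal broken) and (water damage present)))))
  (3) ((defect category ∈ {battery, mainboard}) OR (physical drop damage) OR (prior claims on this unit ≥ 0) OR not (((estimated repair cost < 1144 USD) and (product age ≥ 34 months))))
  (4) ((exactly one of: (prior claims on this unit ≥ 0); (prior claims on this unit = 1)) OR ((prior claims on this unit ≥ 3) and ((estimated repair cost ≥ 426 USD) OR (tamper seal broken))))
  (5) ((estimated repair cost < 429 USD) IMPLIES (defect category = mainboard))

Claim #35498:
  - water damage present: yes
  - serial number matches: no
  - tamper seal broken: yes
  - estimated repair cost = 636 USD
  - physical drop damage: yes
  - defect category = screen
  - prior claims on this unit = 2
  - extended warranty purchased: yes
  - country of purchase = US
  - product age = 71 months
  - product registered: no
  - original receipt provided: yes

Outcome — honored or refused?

Refused

Atomic conditions:
  original receipt provided: yes → true
  extended warranty purchased: yes → true
  serial number matches: no → false
  prior claims on this unit < 6: 2 < 6 is true
  physical drop damage: yes → true
  NOT product registered: no → true
  country of purchase ∈ {AU, DE}: US is not in the set → false
  tamper seal broken: yes → true
  water damage present: yes → true
  defect category ∈ {battery, mainboard}: screen is not in the set → false
  prior claims on this unit ≥ 0: 2 ≥ 0 is true
  estimated repair cost < 1144 USD: 636 < 1144 is true
  product age ≥ 34 months: 71 ≥ 34 is true
  prior claims on this unit = 1: 2 == 1 is false
  prior claims on this unit ≥ 3: 2 ≥ 3 is false
  estimated repair cost ≥ 426 USD: 636 ≥ 426 is true
  estimated repair cost < 429 USD: 636 < 429 is false
  defect category = mainboard: screen == mainboard is false
Combine:
[1.3.1] false AND true = false
[1.3] NOT false = true
[1] true AND true AND true = true
[2.1.1] true AND true = true
[2.1] NOT true = false
[2.2.2.1] true AND true = true
[2.2.2] NOT true = false
[2.2] false OR false = false
[2] false OR false = false
[3.4.1] true AND true = true
[3.4] NOT true = false
[3] false OR true OR true OR false = true
[4.1] exactly-one(true, false) = true
[4.2.2] true OR true = true
[4.2] false AND true = false
[4] true OR false = true
[5] false → false (antecedent false ⇒ implication holds) = true
[root] true AND false AND true AND true AND true = false
Overall: false → refused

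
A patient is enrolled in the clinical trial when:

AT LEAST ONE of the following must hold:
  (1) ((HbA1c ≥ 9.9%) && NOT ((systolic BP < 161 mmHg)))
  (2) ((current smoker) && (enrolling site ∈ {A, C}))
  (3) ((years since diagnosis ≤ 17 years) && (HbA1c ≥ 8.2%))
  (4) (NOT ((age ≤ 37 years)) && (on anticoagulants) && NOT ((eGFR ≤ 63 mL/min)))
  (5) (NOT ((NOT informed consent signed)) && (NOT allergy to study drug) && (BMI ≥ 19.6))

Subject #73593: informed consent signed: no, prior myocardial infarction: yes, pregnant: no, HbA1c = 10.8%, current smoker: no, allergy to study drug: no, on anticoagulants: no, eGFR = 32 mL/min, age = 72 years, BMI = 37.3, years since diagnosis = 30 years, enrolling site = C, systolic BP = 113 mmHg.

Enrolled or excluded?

Atomic conditions:
  HbA1c ≥ 9.9%: 10.8 ≥ 9.9 is true
  systolic BP < 161 mmHg: 113 < 161 is true
  current smoker: no → false
  enrolling site ∈ {A, C}: C is in the set → true
  years since diagnosis ≤ 17 years: 30 ≤ 17 is false
  HbA1c ≥ 8.2%: 10.8 ≥ 8.2 is true
  age ≤ 37 years: 72 ≤ 37 is false
  on anticoagulants: no → false
  eGFR ≤ 63 mL/min: 32 ≤ 63 is true
  NOT informed consent signed: no → true
  NOT allergy to study drug: no → true
  BMI ≥ 19.6: 37.3 ≥ 19.6 is true
Combine:
[1.2] NOT true = false
[1] true AND false = false
[2] false AND true = false
[3] false AND true = false
[4.1] NOT false = true
[4.3] NOT true = false
[4] true AND false AND false = false
[5.1] NOT true = false
[5] false AND true AND true = false
[root] false OR false OR false OR false OR false = false
Overall: false → excluded

Excluded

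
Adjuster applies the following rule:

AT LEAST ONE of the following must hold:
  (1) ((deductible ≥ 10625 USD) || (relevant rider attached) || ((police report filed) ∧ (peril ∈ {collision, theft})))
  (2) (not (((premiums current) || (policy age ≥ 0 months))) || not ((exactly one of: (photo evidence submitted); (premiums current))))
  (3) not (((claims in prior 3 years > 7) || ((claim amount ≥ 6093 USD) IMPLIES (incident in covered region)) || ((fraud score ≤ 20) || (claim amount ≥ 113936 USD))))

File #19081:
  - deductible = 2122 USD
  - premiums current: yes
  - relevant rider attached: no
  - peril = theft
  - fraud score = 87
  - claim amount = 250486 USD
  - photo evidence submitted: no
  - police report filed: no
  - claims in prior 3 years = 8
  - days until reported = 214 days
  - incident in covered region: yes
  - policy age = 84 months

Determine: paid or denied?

Atomic conditions:
  deductible ≥ 10625 USD: 2122 ≥ 10625 is false
  relevant rider attached: no → false
  police report filed: no → false
  peril ∈ {collision, theft}: theft is in the set → true
  premiums current: yes → true
  policy age ≥ 0 months: 84 ≥ 0 is true
  photo evidence submitted: no → false
  claims in prior 3 years > 7: 8 > 7 is true
  claim amount ≥ 6093 USD: 250486 ≥ 6093 is true
  incident in covered region: yes → true
  fraud score ≤ 20: 87 ≤ 20 is false
  claim amount ≥ 113936 USD: 250486 ≥ 113936 is true
Combine:
[1.3] false AND true = false
[1] false OR false OR false = false
[2.1.1] true OR true = true
[2.1] NOT true = false
[2.2.1] exactly-one(false, true) = true
[2.2] NOT true = false
[2] false OR false = false
[3.1.2] true → true = true
[3.1.3] false OR true = true
[3.1] true OR true OR true = true
[3] NOT true = false
[root] false OR false OR false = false
Overall: false → denied

Denied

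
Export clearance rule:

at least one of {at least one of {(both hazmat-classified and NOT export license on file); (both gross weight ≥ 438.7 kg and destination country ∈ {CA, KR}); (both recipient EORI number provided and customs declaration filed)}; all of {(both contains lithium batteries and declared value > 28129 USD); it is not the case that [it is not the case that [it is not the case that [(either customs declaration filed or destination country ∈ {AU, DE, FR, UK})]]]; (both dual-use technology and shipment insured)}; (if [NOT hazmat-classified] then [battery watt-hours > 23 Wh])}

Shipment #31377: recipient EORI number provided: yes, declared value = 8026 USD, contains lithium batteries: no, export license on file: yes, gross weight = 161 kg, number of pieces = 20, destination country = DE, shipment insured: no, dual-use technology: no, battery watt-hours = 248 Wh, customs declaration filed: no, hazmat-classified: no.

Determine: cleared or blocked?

Cleared

Atomic conditions:
  hazmat-classified: no → false
  NOT export license on file: yes → false
  gross weight ≥ 438.7 kg: 161 ≥ 438.7 is false
  destination country ∈ {CA, KR}: DE is not in the set → false
  recipient EORI number provided: yes → true
  customs declaration filed: no → false
  contains lithium batteries: no → false
  declared value > 28129 USD: 8026 > 28129 is false
  destination country ∈ {AU, DE, FR, UK}: DE is in the set → true
  dual-use technology: no → false
  shipment insured: no → false
  NOT hazmat-classified: no → true
  battery watt-hours > 23 Wh: 248 > 23 is true
Combine:
[1.1] false AND false = false
[1.2] false AND false = false
[1.3] true AND false = false
[1] false OR false OR false = false
[2.1] false AND false = false
[2.2.1.1.1] false OR true = true
[2.2.1.1] NOT true = false
[2.2.1] NOT false = true
[2.2] NOT true = false
[2.3] false AND false = false
[2] false AND false AND false = false
[3] true → true = true
[root] false OR false OR true = true
Overall: true → cleared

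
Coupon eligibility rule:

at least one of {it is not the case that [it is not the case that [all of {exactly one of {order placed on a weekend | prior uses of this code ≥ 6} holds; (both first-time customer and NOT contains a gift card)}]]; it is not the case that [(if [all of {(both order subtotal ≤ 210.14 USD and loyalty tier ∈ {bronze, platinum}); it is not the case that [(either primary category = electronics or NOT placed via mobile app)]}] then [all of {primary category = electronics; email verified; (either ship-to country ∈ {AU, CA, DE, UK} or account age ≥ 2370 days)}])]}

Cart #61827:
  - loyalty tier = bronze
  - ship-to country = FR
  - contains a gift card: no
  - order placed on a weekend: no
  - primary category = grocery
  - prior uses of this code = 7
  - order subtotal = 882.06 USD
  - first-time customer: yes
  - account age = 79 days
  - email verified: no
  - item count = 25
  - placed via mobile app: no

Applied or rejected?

Applied

Atomic conditions:
  order placed on a weekend: no → false
  prior uses of this code ≥ 6: 7 ≥ 6 is true
  first-time customer: yes → true
  NOT contains a gift card: no → true
  order subtotal ≤ 210.14 USD: 882.06 ≤ 210.14 is false
  loyalty tier ∈ {bronze, platinum}: bronze is in the set → true
  primary category = electronics: grocery == electronics is false
  NOT placed via mobile app: no → true
  email verified: no → false
  ship-to country ∈ {AU, CA, DE, UK}: FR is not in the set → false
  account age ≥ 2370 days: 79 ≥ 2370 is false
Combine:
[1.1.1.1] exactly-one(false, true) = true
[1.1.1.2] true AND true = true
[1.1.1] true AND true = true
[1.1] NOT true = false
[1] NOT false = true
[2.1.1.1] false AND true = false
[2.1.1.2.1] false OR true = true
[2.1.1.2] NOT true = false
[2.1.1] false AND false = false
[2.1.2.3] false OR false = false
[2.1.2] false AND false AND false = false
[2.1] false → false (antecedent false ⇒ implication holds) = true
[2] NOT true = false
[root] true OR false = true
Overall: true → applied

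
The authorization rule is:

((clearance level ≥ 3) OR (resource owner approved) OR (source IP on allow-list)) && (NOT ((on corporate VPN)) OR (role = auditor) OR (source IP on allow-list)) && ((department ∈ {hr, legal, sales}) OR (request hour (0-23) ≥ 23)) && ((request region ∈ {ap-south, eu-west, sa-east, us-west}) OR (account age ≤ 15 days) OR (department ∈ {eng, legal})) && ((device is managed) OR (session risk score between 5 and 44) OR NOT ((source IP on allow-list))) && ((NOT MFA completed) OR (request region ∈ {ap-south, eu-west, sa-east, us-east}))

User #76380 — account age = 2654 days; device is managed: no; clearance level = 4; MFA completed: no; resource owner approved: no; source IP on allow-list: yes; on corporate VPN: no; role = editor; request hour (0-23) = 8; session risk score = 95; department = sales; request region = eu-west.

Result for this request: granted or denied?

Denied

Atomic conditions:
  clearance level ≥ 3: 4 ≥ 3 is true
  resource owner approved: no → false
  source IP on allow-list: yes → true
  on corporate VPN: no → false
  role = auditor: editor == auditor is false
  department ∈ {hr, legal, sales}: sales is in the set → true
  request hour (0-23) ≥ 23: 8 ≥ 23 is false
  request region ∈ {ap-south, eu-west, sa-east, us-west}: eu-west is in the set → true
  account age ≤ 15 days: 2654 ≤ 15 is false
  department ∈ {eng, legal}: sales is not in the set → false
  device is managed: no → false
  session risk score between 5 and 44: 95 in [5, 44] is false
  NOT MFA completed: no → true
  request region ∈ {ap-south, eu-west, sa-east, us-east}: eu-west is in the set → true
Combine:
[1] true OR false OR true = true
[2.1] NOT false = true
[2] true OR false OR true = true
[3] true OR false = true
[4] true OR false OR false = true
[5.3] NOT true = false
[5] false OR false OR false = false
[6] true OR true = true
[root] true AND true AND true AND true AND false AND true = false
Overall: false → denied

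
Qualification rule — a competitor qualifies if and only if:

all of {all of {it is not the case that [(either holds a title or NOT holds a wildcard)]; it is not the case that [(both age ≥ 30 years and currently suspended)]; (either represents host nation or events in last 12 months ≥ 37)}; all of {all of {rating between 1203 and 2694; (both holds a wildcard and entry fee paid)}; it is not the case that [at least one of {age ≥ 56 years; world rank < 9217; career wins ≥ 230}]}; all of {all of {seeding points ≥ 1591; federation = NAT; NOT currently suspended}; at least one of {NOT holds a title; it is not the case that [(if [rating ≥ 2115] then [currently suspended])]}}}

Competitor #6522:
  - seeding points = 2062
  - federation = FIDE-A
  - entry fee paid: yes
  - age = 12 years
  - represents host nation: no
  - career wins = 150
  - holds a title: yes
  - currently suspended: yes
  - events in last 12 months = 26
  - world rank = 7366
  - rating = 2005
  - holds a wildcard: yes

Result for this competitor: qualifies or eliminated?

Eliminated

Atomic conditions:
  holds a title: yes → true
  NOT holds a wildcard: yes → false
  age ≥ 30 years: 12 ≥ 30 is false
  currently suspended: yes → true
  represents host nation: no → false
  events in last 12 months ≥ 37: 26 ≥ 37 is false
  rating between 1203 and 2694: 2005 in [1203, 2694] is true
  holds a wildcard: yes → true
  entry fee paid: yes → true
  age ≥ 56 years: 12 ≥ 56 is false
  world rank < 9217: 7366 < 9217 is true
  career wins ≥ 230: 150 ≥ 230 is false
  seeding points ≥ 1591: 2062 ≥ 1591 is true
  federation = NAT: FIDE-A == NAT is false
  NOT currently suspended: yes → false
  NOT holds a title: yes → false
  rating ≥ 2115: 2005 ≥ 2115 is false
Combine:
[1.1.1] true OR false = true
[1.1] NOT true = false
[1.2.1] false AND true = false
[1.2] NOT false = true
[1.3] false OR false = false
[1] false AND true AND false = false
[2.1.2] true AND true = true
[2.1] true AND true = true
[2.2.1] false OR true OR false = true
[2.2] NOT true = false
[2] true AND false = false
[3.1] true AND false AND false = false
[3.2.2.1] false → true (antecedent false ⇒ implication holds) = true
[3.2.2] NOT true = false
[3.2] false OR false = false
[3] false AND false = false
[root] false AND false AND false = false
Overall: false → eliminated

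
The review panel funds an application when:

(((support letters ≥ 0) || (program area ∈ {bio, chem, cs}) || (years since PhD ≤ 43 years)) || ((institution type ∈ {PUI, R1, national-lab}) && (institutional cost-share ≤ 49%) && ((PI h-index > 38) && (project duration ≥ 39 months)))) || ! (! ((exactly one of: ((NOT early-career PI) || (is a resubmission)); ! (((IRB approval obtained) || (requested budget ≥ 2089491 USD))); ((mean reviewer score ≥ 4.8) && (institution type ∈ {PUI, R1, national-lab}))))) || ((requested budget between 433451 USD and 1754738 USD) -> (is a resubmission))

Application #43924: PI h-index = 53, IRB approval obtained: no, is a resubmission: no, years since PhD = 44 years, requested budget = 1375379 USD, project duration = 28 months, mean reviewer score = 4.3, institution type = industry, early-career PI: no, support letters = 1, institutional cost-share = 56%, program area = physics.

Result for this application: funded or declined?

Funded

Atomic conditions:
  support letters ≥ 0: 1 ≥ 0 is true
  program area ∈ {bio, chem, cs}: physics is not in the set → false
  years since PhD ≤ 43 years: 44 ≤ 43 is false
  institution type ∈ {PUI, R1, national-lab}: industry is not in the set → false
  institutional cost-share ≤ 49%: 56 ≤ 49 is false
  PI h-index > 38: 53 > 38 is true
  project duration ≥ 39 months: 28 ≥ 39 is false
  NOT early-career PI: no → true
  is a resubmission: no → false
  IRB approval obtained: no → false
  requested budget ≥ 2089491 USD: 1375379 ≥ 2089491 is false
  mean reviewer score ≥ 4.8: 4.3 ≥ 4.8 is false
  requested budget between 433451 USD and 1754738 USD: 1375379 in [433451, 1754738] is true
Combine:
[1.1] true OR false OR false = true
[1.2.3] true AND false = false
[1.2] false AND false AND false = false
[1] true OR false = true
[2.1.1.1] true OR false = true
[2.1.1.2.1] false OR false = false
[2.1.1.2] NOT false = true
[2.1.1.3] false AND false = false
[2.1.1] exactly-one(true, true, false) = false
[2.1] NOT false = true
[2] NOT true = false
[3] true → false = false
[root] true OR false OR false = true
Overall: true → funded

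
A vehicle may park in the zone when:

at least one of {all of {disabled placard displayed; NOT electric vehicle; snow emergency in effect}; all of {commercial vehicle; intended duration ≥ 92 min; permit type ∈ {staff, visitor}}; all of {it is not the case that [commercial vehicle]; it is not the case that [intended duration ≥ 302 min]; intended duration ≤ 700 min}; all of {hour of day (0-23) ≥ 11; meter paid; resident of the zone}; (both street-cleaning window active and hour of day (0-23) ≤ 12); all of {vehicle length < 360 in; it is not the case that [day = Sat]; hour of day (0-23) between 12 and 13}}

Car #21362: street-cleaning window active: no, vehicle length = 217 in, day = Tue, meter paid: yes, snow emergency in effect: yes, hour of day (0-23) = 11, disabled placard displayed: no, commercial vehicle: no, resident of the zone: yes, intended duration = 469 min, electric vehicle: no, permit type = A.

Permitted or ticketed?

Permitted

Atomic conditions:
  disabled placard displayed: no → false
  NOT electric vehicle: no → true
  snow emergency in effect: yes → true
  commercial vehicle: no → false
  intended duration ≥ 92 min: 469 ≥ 92 is true
  permit type ∈ {staff, visitor}: A is not in the set → false
  intended duration ≥ 302 min: 469 ≥ 302 is true
  intended duration ≤ 700 min: 469 ≤ 700 is true
  hour of day (0-23) ≥ 11: 11 ≥ 11 is true
  meter paid: yes → true
  resident of the zone: yes → true
  street-cleaning window active: no → false
  hour of day (0-23) ≤ 12: 11 ≤ 12 is true
  vehicle length < 360 in: 217 < 360 is true
  day = Sat: Tue == Sat is false
  hour of day (0-23) between 12 and 13: 11 in [12, 13] is false
Combine:
[1] false AND true AND true = false
[2] false AND true AND false = false
[3.1] NOT false = true
[3.2] NOT true = false
[3] true AND false AND true = false
[4] true AND true AND true = true
[5] false AND true = false
[6.2] NOT false = true
[6] true AND true AND false = false
[root] false OR false OR false OR true OR false OR false = true
Overall: true → permitted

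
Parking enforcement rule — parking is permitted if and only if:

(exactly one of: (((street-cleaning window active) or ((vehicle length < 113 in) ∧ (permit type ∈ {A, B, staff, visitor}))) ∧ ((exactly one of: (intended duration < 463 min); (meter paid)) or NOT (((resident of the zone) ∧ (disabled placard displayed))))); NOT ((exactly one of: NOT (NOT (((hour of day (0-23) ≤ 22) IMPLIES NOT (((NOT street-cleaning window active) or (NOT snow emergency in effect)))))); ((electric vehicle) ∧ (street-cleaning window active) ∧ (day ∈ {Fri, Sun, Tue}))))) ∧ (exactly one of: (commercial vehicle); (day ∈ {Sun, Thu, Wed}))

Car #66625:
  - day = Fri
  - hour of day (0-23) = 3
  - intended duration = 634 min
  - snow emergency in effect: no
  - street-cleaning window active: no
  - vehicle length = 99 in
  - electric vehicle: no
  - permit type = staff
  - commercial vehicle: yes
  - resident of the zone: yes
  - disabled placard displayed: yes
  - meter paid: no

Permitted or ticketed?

Permitted

Atomic conditions:
  street-cleaning window active: no → false
  vehicle length < 113 in: 99 < 113 is true
  permit type ∈ {A, B, staff, visitor}: staff is in the set → true
  intended duration < 463 min: 634 < 463 is false
  meter paid: no → false
  resident of the zone: yes → true
  disabled placard displayed: yes → true
  hour of day (0-23) ≤ 22: 3 ≤ 22 is true
  NOT street-cleaning window active: no → true
  NOT snow emergency in effect: no → true
  electric vehicle: no → false
  day ∈ {Fri, Sun, Tue}: Fri is in the set → true
  commercial vehicle: yes → true
  day ∈ {Sun, Thu, Wed}: Fri is not in the set → false
Combine:
[1.1.1.2] true AND true = true
[1.1.1] false OR true = true
[1.1.2.1] exactly-one(false, false) = false
[1.1.2.2.1] true AND true = true
[1.1.2.2] NOT true = false
[1.1.2] false OR false = false
[1.1] true AND false = false
[1.2.1.1.1.1.2.1] true OR true = true
[1.2.1.1.1.1.2] NOT true = false
[1.2.1.1.1.1] true → false = false
[1.2.1.1.1] NOT false = true
[1.2.1.1] NOT true = false
[1.2.1.2] false AND false AND true = false
[1.2.1] exactly-one(false, false) = false
[1.2] NOT false = true
[1] exactly-one(false, true) = true
[2] exactly-one(true, false) = true
[root] true AND true = true
Overall: true → permitted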